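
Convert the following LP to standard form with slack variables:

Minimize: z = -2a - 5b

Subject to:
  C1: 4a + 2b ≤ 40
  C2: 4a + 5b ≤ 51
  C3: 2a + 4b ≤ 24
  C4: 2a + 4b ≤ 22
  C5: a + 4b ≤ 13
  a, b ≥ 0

min z = -2a - 5b

s.t.
  4a + 2b + s1 = 40
  4a + 5b + s2 = 51
  2a + 4b + s3 = 24
  2a + 4b + s4 = 22
  a + 4b + s5 = 13
  a, b, s1, s2, s3, s4, s5 ≥ 0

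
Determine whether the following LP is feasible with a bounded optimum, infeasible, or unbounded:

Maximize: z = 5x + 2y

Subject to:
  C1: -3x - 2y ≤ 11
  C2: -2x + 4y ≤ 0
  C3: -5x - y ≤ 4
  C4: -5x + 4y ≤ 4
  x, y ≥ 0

Unbounded (objective can increase without bound)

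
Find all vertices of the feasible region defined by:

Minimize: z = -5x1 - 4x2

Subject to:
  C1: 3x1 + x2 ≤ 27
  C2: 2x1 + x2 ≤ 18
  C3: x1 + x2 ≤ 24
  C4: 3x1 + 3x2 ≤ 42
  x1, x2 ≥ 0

(0, 0), (9, 0), (4, 10), (0, 14)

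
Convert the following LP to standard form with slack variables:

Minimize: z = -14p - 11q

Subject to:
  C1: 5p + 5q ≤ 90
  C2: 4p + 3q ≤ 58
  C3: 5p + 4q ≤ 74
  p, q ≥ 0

min z = -14p - 11q

s.t.
  5p + 5q + s1 = 90
  4p + 3q + s2 = 58
  5p + 4q + s3 = 74
  p, q, s1, s2, s3 ≥ 0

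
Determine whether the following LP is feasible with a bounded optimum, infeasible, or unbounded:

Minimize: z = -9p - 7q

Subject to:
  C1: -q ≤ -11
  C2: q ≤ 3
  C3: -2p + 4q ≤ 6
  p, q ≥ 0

Infeasible (no feasible solution exists)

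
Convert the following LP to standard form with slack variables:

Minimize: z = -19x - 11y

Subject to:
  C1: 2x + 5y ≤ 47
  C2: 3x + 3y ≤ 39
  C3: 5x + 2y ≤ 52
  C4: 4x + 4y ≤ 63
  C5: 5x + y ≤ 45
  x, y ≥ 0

min z = -19x - 11y

s.t.
  2x + 5y + s1 = 47
  3x + 3y + s2 = 39
  5x + 2y + s3 = 52
  4x + 4y + s4 = 63
  5x + y + s5 = 45
  x, y, s1, s2, s3, s4, s5 ≥ 0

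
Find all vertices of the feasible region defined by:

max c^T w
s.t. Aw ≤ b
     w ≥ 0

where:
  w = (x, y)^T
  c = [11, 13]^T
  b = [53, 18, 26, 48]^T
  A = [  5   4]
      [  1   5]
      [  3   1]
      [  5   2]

(0, 0), (8.667, 0), (8, 2), (0, 3.6)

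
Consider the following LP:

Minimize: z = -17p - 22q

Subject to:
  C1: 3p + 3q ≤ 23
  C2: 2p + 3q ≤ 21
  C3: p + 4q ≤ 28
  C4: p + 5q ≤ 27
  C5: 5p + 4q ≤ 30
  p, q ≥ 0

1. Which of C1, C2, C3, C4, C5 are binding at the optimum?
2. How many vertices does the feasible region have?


1. C4, C5
2. 4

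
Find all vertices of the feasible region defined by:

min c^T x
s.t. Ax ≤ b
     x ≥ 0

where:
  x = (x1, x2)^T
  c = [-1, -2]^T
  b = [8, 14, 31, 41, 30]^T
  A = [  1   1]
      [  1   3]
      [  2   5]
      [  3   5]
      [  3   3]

(0, 0), (8, 0), (5, 3), (0, 4.667)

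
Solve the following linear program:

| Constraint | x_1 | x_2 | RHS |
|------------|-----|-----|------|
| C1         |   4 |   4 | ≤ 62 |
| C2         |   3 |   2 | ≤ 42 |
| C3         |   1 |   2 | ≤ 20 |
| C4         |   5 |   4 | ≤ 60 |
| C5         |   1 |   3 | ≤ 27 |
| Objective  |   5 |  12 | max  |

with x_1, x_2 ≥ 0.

Evaluate the objective at each vertex of the feasible region:
  z(0, 0) = 0
  z(12, 0) = 60
  z(6.667, 6.667) = 113.3
  z(6, 7) = 114  ←
  z(0, 9) = 108
The maximum is at x_1 = 6, x_2 = 7.

x_1 = 6, x_2 = 7, z = 114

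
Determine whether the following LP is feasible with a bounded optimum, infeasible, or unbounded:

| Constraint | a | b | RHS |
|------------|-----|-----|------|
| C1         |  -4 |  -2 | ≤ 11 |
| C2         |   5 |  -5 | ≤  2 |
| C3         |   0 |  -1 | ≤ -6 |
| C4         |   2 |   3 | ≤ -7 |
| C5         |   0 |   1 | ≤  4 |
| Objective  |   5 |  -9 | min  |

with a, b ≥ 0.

Infeasible (no feasible solution exists)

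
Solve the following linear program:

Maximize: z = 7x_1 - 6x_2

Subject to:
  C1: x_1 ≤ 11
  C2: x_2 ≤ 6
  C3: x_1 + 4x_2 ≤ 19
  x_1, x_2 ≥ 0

Evaluate the objective at each vertex of the feasible region:
  z(0, 0) = 0
  z(11, 0) = 77  ←
  z(11, 2) = 65
  z(0, 4.75) = -28.5
The maximum is at x_1 = 11, x_2 = 0.

x_1 = 11, x_2 = 0, z = 77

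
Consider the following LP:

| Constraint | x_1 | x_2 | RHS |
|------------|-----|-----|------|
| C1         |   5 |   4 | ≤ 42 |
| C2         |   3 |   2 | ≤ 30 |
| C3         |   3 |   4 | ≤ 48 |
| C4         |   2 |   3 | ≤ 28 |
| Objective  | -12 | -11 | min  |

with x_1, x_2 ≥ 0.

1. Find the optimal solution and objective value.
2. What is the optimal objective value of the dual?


1. x_1 = 2, x_2 = 8, z = -112
2. -112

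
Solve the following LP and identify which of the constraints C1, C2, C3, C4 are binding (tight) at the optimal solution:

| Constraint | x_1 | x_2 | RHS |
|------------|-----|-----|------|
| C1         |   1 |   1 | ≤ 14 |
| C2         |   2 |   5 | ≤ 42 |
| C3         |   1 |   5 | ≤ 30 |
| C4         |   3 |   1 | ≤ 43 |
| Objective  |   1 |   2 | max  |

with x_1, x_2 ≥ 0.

At x_1 = 10, x_2 = 4, compute slack b - a·x for each constraint:
  C1: 14 − 14 = 0  (binding)
  C2: 42 − 40 = 2  (slack)
  C3: 30 − 30 = 0  (binding)
  C4: 43 − 34 = 9  (slack)

Optimal: x_1 = 10, x_2 = 4
Binding: C1, C3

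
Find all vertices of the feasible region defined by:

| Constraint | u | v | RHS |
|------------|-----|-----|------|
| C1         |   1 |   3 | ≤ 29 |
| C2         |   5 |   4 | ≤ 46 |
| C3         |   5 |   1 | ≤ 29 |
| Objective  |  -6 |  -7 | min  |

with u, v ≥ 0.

(0, 0), (5.8, 0), (4.667, 5.667), (2, 9), (0, 9.667)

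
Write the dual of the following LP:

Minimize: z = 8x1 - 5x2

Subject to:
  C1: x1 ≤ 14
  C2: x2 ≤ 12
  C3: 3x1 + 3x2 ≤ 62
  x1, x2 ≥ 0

Primal min cᵀx s.t. Ax ≤ b, x ≥ 0  →  Dual max −bᵀy s.t. Aᵀy ≥ −c, y ≥ 0.

Maximize: z = -14y1 - 12y2 - 62y3

Subject to:
  y1 + 3y3 ≥ -8
  y2 + 3y3 ≥ 5
  y1, y2, y3 ≥ 0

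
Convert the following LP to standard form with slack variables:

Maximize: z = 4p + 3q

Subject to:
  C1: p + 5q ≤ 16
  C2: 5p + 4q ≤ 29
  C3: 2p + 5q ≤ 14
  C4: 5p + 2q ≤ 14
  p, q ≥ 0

max z = 4p + 3q

s.t.
  p + 5q + s1 = 16
  5p + 4q + s2 = 29
  2p + 5q + s3 = 14
  5p + 2q + s4 = 14
  p, q, s1, s2, s3, s4 ≥ 0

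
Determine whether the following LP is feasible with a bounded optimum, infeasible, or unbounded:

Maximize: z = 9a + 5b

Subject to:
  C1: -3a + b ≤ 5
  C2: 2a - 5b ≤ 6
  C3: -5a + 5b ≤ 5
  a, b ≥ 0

Unbounded (objective can increase without bound)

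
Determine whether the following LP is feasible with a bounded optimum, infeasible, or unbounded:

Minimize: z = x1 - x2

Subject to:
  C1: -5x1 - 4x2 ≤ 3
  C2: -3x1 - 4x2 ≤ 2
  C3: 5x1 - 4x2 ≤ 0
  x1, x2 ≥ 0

Unbounded (objective can decrease without bound)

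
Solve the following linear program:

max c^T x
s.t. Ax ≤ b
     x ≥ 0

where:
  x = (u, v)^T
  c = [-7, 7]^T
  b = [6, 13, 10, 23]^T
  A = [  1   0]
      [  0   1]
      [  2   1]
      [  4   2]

Evaluate the objective at each vertex of the feasible region:
  z(0, 0) = 0
  z(5, 0) = -35
  z(0, 10) = 70  ←
The maximum is at u = 0, v = 10.

u = 0, v = 10, z = 70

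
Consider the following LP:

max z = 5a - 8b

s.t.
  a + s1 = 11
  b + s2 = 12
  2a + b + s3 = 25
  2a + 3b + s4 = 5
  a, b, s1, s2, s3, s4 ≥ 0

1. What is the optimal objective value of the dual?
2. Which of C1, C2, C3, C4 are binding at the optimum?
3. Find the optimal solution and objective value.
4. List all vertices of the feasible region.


1. 12.5
2. C4
3. a = 2.5, b = 0, z = 12.5
4. (0, 0), (2.5, 0), (0, 1.667)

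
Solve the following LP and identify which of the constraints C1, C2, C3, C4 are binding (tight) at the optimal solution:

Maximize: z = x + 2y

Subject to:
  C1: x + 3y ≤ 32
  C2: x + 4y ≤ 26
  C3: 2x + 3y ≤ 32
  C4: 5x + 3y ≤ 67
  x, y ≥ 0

At x = 10, y = 4, compute slack b - a·x for each constraint:
  C1: 32 − 22 = 10  (slack)
  C2: 26 − 26 = 0  (binding)
  C3: 32 − 32 = 0  (binding)
  C4: 67 − 62 = 5  (slack)

Optimal: x = 10, y = 4
Binding: C2, C3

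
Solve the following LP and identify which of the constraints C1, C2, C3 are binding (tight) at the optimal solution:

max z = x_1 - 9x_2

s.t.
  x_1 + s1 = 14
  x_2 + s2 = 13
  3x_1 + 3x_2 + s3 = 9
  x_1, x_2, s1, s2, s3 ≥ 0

At x_1 = 3, x_2 = 0, compute slack b - a·x for each constraint:
  C1: 14 − 3 = 11  (slack)
  C2: 13 − 0 = 13  (slack)
  C3: 9 − 9 = 0  (binding)

Optimal: x_1 = 3, x_2 = 0
Binding: C3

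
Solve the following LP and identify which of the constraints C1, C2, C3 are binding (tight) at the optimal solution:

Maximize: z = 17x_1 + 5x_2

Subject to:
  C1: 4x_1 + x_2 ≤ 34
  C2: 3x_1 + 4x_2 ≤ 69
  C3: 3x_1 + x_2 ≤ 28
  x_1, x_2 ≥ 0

At x_1 = 6, x_2 = 10, compute slack b - a·x for each constraint:
  C1: 34 − 34 = 0  (binding)
  C2: 69 − 58 = 11  (slack)
  C3: 28 − 28 = 0  (binding)

Optimal: x_1 = 6, x_2 = 10
Binding: C1, C3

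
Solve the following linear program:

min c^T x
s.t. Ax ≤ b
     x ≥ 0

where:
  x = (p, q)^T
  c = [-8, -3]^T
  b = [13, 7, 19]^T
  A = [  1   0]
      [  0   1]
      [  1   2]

Evaluate the objective at each vertex of the feasible region:
  z(0, 0) = 0
  z(13, 0) = -104
  z(13, 3) = -113  ←
  z(5, 7) = -61
  z(0, 7) = -21
The minimum is at p = 13, q = 3.

p = 13, q = 3, z = -113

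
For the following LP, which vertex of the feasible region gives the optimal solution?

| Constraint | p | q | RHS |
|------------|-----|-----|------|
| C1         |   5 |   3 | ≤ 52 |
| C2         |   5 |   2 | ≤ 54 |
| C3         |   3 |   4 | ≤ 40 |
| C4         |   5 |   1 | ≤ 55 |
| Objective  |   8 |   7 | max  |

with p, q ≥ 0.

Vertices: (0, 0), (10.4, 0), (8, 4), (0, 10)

Evaluate the objective at each vertex of the feasible region:
  z(0, 0) = 0
  z(10.4, 0) = 83.2
  z(8, 4) = 92  ←
  z(0, 10) = 70
The maximum is at p = 8, q = 4.

(8, 4)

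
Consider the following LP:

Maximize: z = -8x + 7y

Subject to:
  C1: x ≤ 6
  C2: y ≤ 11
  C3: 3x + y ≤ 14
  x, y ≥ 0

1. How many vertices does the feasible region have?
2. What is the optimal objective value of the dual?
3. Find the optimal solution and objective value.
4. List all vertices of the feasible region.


1. 4
2. 77
3. x = 0, y = 11, z = 77
4. (0, 0), (4.667, 0), (1, 11), (0, 11)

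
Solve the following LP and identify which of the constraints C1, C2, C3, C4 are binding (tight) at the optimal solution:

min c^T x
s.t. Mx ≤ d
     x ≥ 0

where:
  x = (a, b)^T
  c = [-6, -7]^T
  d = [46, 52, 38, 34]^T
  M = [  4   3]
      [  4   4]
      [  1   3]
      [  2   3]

At a = 5, b = 8, compute slack b - a·x for each constraint:
  C1: 46 − 44 = 2  (slack)
  C2: 52 − 52 = 0  (binding)
  C3: 38 − 29 = 9  (slack)
  C4: 34 − 34 = 0  (binding)

Optimal: a = 5, b = 8
Binding: C2, C4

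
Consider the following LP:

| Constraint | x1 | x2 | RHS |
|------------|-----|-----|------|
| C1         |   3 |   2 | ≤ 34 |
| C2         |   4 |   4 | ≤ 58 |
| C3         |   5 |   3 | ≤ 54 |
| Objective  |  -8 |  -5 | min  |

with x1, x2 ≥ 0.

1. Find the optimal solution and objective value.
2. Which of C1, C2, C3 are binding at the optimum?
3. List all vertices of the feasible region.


1. x1 = 6, x2 = 8, z = -88
2. C1, C3
3. (0, 0), (10.8, 0), (6, 8), (5, 9.5), (0, 14.5)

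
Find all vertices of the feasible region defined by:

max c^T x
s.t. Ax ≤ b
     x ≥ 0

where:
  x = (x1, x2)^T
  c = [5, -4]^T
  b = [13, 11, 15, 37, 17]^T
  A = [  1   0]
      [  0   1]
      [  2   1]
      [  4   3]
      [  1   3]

(0, 0), (7.5, 0), (5.6, 3.8), (0, 5.667)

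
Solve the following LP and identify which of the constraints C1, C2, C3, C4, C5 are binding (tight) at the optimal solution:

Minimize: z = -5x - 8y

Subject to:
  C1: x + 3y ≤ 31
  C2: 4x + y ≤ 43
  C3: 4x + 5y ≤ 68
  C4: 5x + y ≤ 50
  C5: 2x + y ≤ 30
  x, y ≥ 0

At x = 7, y = 8, compute slack b - a·x for each constraint:
  C1: 31 − 31 = 0  (binding)
  C2: 43 − 36 = 7  (slack)
  C3: 68 − 68 = 0  (binding)
  C4: 50 − 43 = 7  (slack)
  C5: 30 − 22 = 8  (slack)

Optimal: x = 7, y = 8
Binding: C1, C3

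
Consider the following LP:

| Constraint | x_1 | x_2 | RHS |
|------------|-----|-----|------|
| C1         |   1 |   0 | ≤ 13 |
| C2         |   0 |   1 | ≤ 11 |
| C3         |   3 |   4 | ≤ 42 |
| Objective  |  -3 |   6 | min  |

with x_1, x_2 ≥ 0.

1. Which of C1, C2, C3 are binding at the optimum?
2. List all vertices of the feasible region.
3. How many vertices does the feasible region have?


1. C1
2. (0, 0), (13, 0), (13, 0.75), (0, 10.5)
3. 4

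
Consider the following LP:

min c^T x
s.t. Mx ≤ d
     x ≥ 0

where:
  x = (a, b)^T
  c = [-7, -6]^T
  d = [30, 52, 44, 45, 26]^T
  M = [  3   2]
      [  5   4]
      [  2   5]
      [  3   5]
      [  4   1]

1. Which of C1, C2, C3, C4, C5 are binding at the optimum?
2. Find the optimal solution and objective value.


1. C4, C5
2. a = 5, b = 6, z = -71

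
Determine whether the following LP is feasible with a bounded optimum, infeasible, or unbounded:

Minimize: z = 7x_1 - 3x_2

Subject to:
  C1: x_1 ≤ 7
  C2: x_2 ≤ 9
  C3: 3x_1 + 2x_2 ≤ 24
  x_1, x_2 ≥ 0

Feasible with a bounded optimal solution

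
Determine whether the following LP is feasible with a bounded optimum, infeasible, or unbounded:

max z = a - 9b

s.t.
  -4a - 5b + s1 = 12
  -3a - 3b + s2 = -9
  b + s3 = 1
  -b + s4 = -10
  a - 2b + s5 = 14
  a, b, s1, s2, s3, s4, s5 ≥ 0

Infeasible (no feasible solution exists)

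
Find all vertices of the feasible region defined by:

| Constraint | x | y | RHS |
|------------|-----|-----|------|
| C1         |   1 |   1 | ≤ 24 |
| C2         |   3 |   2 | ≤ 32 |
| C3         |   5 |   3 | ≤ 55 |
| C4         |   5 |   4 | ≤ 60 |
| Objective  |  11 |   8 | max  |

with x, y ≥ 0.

(0, 0), (10.67, 0), (4, 10), (0, 15)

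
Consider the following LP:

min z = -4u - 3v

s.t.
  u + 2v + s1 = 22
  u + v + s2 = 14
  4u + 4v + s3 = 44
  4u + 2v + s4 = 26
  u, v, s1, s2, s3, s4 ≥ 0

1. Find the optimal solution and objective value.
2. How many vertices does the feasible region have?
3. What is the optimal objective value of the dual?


1. u = 2, v = 9, z = -35
2. 4
3. -35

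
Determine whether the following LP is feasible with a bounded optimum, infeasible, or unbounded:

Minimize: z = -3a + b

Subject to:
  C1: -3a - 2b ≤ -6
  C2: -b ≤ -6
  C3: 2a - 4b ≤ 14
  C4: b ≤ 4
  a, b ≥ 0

Infeasible (no feasible solution exists)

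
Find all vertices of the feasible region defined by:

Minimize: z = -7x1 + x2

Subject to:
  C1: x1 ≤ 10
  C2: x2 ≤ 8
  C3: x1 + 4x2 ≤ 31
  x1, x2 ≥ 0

(0, 0), (10, 0), (10, 5.25), (0, 7.75)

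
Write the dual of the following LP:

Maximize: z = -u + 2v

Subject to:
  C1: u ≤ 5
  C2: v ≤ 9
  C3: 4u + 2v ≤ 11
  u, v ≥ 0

Primal max cᵀx s.t. Ax ≤ b, x ≥ 0  →  Dual min bᵀy s.t. Aᵀy ≥ c, y ≥ 0.

Minimize: z = 5y1 + 9y2 + 11y3

Subject to:
  y1 + 4y3 ≥ -1
  y2 + 2y3 ≥ 2
  y1, y2, y3 ≥ 0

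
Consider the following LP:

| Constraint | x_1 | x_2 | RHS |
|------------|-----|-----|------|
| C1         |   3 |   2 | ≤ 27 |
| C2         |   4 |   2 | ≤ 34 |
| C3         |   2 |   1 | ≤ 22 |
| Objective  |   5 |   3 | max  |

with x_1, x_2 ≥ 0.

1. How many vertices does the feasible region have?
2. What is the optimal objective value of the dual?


1. 4
2. 44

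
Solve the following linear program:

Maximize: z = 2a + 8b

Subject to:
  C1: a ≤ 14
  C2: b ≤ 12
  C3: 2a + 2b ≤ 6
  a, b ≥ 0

Evaluate the objective at each vertex of the feasible region:
  z(0, 0) = 0
  z(3, 0) = 6
  z(0, 3) = 24  ←
The maximum is at a = 0, b = 3.

a = 0, b = 3, z = 24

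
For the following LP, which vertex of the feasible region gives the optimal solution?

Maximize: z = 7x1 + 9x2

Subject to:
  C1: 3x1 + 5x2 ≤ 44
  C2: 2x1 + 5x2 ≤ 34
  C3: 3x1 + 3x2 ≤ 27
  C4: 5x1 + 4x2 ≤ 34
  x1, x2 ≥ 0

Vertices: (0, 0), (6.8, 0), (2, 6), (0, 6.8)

Evaluate the objective at each vertex of the feasible region:
  z(0, 0) = 0
  z(6.8, 0) = 47.6
  z(2, 6) = 68  ←
  z(0, 6.8) = 61.2
The maximum is at x1 = 2, x2 = 6.

(2, 6)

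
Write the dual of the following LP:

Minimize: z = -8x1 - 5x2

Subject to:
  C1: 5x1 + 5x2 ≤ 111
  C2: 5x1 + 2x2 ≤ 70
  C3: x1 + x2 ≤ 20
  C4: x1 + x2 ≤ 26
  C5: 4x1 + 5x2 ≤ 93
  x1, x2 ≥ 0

Primal min cᵀx s.t. Ax ≤ b, x ≥ 0  →  Dual max −bᵀy s.t. Aᵀy ≥ −c, y ≥ 0.

Maximize: z = -111y1 - 70y2 - 20y3 - 26y4 - 93y5

Subject to:
  5y1 + 5y2 + y3 + y4 + 4y5 ≥ 8
  5y1 + 2y2 + y3 + y4 + 5y5 ≥ 5
  y1, y2, y3, y4, y5 ≥ 0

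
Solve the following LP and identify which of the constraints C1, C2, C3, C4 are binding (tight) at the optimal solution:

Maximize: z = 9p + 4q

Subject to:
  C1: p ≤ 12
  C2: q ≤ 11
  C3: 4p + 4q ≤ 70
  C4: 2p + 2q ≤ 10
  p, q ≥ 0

At p = 5, q = 0, compute slack b - a·x for each constraint:
  C1: 12 − 5 = 7  (slack)
  C2: 11 − 0 = 11  (slack)
  C3: 70 − 20 = 50  (slack)
  C4: 10 − 10 = 0  (binding)

Optimal: p = 5, q = 0
Binding: C4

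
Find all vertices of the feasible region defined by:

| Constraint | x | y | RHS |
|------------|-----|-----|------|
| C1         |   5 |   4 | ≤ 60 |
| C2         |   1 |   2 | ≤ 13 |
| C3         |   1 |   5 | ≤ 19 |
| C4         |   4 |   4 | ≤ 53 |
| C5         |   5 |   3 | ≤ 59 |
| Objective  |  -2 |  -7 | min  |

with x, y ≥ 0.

(0, 0), (11.8, 0), (11.29, 0.8571), (9, 2), (0, 3.8)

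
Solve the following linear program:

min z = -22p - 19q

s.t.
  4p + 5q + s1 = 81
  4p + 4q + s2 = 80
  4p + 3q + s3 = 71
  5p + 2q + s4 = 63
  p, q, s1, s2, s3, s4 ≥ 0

Evaluate the objective at each vertex of the feasible region:
  z(0, 0) = 0
  z(12.6, 0) = -277.2
  z(9, 9) = -369  ←
  z(0, 16.2) = -307.8
The minimum is at p = 9, q = 9.

p = 9, q = 9, z = -369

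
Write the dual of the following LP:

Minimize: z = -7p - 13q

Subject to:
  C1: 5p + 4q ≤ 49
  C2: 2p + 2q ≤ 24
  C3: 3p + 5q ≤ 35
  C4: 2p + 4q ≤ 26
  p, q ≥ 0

Primal min cᵀx s.t. Ax ≤ b, x ≥ 0  →  Dual max −bᵀy s.t. Aᵀy ≥ −c, y ≥ 0.

Maximize: z = -49y1 - 24y2 - 35y3 - 26y4

Subject to:
  5y1 + 2y2 + 3y3 + 2y4 ≥ 7
  4y1 + 2y2 + 5y3 + 4y4 ≥ 13
  y1, y2, y3, y4 ≥ 0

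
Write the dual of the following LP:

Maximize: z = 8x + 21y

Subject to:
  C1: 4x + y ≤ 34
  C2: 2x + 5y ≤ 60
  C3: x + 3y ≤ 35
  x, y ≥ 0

Primal max cᵀx s.t. Ax ≤ b, x ≥ 0  →  Dual min bᵀy s.t. Aᵀy ≥ c, y ≥ 0.

Minimize: z = 34y1 + 60y2 + 35y3

Subject to:
  4y1 + 2y2 + y3 ≥ 8
  y1 + 5y2 + 3y3 ≥ 21
  y1, y2, y3 ≥ 0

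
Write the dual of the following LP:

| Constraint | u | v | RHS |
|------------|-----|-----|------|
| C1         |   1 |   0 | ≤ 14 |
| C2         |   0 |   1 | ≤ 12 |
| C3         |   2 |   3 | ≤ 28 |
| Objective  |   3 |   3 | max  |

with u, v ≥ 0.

Primal max cᵀx s.t. Ax ≤ b, x ≥ 0  →  Dual min bᵀy s.t. Aᵀy ≥ c, y ≥ 0.

Minimize: z = 14y1 + 12y2 + 28y3

Subject to:
  y1 + 2y3 ≥ 3
  y2 + 3y3 ≥ 3
  y1, y2, y3 ≥ 0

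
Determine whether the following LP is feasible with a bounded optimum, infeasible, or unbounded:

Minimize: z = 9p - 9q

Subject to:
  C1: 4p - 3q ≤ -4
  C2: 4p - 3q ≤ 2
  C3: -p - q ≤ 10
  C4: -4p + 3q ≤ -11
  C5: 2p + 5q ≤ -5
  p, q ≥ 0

Infeasible (no feasible solution exists)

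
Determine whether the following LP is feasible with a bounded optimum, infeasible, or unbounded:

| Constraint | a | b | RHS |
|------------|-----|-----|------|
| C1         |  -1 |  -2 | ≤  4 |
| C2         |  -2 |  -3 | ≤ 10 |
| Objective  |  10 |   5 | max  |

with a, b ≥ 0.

Unbounded (objective can increase without bound)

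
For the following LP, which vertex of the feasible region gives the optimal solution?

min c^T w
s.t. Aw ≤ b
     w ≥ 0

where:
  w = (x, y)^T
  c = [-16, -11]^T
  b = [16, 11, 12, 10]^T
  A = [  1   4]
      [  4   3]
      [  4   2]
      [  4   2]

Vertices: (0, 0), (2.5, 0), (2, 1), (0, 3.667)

Evaluate the objective at each vertex of the feasible region:
  z(0, 0) = 0
  z(2.5, 0) = -40
  z(2, 1) = -43  ←
  z(0, 3.667) = -40.33
The minimum is at x = 2, y = 1.

(2, 1)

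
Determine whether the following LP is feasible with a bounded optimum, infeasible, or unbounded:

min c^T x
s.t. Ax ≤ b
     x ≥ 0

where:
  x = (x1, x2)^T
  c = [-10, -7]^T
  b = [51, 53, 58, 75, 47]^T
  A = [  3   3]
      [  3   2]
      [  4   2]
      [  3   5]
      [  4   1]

Feasible with a bounded optimal solution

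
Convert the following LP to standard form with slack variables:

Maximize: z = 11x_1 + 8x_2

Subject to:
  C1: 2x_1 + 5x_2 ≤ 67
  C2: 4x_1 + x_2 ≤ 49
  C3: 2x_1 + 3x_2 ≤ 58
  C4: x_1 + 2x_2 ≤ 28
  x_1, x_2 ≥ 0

max z = 11x_1 + 8x_2

s.t.
  2x_1 + 5x_2 + s1 = 67
  4x_1 + x_2 + s2 = 49
  2x_1 + 3x_2 + s3 = 58
  x_1 + 2x_2 + s4 = 28
  x_1, x_2, s1, s2, s3, s4 ≥ 0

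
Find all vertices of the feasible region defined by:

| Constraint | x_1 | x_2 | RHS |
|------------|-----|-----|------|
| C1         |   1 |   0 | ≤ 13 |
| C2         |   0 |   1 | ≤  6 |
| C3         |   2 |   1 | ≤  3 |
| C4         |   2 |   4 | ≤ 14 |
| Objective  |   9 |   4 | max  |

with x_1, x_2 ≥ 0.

(0, 0), (1.5, 0), (0, 3)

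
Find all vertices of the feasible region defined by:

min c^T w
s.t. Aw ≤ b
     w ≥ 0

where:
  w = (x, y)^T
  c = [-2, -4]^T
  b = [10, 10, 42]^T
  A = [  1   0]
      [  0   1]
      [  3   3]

(0, 0), (10, 0), (10, 4), (4, 10), (0, 10)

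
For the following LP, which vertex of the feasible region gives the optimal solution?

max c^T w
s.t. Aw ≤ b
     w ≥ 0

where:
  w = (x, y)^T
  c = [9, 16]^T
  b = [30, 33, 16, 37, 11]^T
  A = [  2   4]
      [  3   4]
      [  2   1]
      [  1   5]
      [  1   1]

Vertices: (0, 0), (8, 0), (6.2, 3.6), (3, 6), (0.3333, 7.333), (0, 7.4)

Evaluate the objective at each vertex of the feasible region:
  z(0, 0) = 0
  z(8, 0) = 72
  z(6.2, 3.6) = 113.4
  z(3, 6) = 123  ←
  z(0.3333, 7.333) = 120.3
  z(0, 7.4) = 118.4
The maximum is at x = 3, y = 6.

(3, 6)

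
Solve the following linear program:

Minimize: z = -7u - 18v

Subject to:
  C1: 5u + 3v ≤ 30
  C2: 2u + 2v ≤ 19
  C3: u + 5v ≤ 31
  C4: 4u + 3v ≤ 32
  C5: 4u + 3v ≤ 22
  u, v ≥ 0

Evaluate the objective at each vertex of the feasible region:
  z(0, 0) = 0
  z(5.5, 0) = -38.5
  z(1, 6) = -115  ←
  z(0, 6.2) = -111.6
The minimum is at u = 1, v = 6.

u = 1, v = 6, z = -115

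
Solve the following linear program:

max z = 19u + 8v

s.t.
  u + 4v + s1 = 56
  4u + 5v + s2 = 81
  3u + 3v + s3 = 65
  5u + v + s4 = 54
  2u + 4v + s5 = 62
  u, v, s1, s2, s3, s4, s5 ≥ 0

Evaluate the objective at each vertex of the feasible region:
  z(0, 0) = 0
  z(10.8, 0) = 205.2
  z(9, 9) = 243  ←
  z(4, 13) = 180
  z(0, 14) = 112
The maximum is at u = 9, v = 9.

u = 9, v = 9, z = 243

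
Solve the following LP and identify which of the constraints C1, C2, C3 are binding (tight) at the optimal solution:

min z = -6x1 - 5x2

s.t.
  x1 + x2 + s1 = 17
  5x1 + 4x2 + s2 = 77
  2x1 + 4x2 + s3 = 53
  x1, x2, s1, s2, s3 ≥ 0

At x1 = 9, x2 = 8, compute slack b - a·x for each constraint:
  C1: 17 − 17 = 0  (binding)
  C2: 77 − 77 = 0  (binding)
  C3: 53 − 50 = 3  (slack)

Optimal: x1 = 9, x2 = 8
Binding: C1, C2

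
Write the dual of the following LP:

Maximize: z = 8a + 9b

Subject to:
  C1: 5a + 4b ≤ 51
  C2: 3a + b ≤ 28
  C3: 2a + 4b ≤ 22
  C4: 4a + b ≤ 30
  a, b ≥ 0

Primal max cᵀx s.t. Ax ≤ b, x ≥ 0  →  Dual min bᵀy s.t. Aᵀy ≥ c, y ≥ 0.

Minimize: z = 51y1 + 28y2 + 22y3 + 30y4

Subject to:
  5y1 + 3y2 + 2y3 + 4y4 ≥ 8
  4y1 + y2 + 4y3 + y4 ≥ 9
  y1, y2, y3, y4 ≥ 0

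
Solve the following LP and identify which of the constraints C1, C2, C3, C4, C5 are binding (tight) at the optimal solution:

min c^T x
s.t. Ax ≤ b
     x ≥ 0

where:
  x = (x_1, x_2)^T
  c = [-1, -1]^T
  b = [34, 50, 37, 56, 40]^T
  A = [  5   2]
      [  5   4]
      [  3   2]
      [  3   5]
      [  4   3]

At x_1 = 2, x_2 = 10, compute slack b - a·x for each constraint:
  C1: 34 − 30 = 4  (slack)
  C2: 50 − 50 = 0  (binding)
  C3: 37 − 26 = 11  (slack)
  C4: 56 − 56 = 0  (binding)
  C5: 40 − 38 = 2  (slack)

Optimal: x_1 = 2, x_2 = 10
Binding: C2, C4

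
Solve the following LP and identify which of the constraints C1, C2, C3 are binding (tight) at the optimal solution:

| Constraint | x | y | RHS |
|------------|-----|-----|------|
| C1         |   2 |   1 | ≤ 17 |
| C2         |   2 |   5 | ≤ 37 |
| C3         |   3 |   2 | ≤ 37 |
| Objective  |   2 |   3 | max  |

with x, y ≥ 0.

At x = 6, y = 5, compute slack b - a·x for each constraint:
  C1: 17 − 17 = 0  (binding)
  C2: 37 − 37 = 0  (binding)
  C3: 37 − 28 = 9  (slack)

Optimal: x = 6, y = 5
Binding: C1, C2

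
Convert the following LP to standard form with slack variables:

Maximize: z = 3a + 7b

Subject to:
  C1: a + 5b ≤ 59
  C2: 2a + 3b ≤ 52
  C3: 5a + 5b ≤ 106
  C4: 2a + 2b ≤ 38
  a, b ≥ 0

max z = 3a + 7b

s.t.
  a + 5b + s1 = 59
  2a + 3b + s2 = 52
  5a + 5b + s3 = 106
  2a + 2b + s4 = 38
  a, b, s1, s2, s3, s4 ≥ 0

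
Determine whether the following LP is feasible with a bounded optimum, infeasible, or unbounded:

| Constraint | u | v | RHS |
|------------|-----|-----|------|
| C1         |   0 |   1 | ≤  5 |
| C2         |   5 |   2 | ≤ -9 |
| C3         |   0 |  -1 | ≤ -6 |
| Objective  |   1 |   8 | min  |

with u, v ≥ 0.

Infeasible (no feasible solution exists)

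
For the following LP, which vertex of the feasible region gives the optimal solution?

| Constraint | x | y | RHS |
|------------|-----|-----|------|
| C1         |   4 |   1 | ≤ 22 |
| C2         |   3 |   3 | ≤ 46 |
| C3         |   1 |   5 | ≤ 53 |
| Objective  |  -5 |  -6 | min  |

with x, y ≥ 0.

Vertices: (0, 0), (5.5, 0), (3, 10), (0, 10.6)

Evaluate the objective at each vertex of the feasible region:
  z(0, 0) = 0
  z(5.5, 0) = -27.5
  z(3, 10) = -75  ←
  z(0, 10.6) = -63.6
The minimum is at x = 3, y = 10.

(3, 10)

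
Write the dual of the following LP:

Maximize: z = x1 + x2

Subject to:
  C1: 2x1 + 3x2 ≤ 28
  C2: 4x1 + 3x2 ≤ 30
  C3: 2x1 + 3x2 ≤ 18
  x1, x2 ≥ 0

Primal max cᵀx s.t. Ax ≤ b, x ≥ 0  →  Dual min bᵀy s.t. Aᵀy ≥ c, y ≥ 0.

Minimize: z = 28y1 + 30y2 + 18y3

Subject to:
  2y1 + 4y2 + 2y3 ≥ 1
  3y1 + 3y2 + 3y3 ≥ 1
  y1, y2, y3 ≥ 0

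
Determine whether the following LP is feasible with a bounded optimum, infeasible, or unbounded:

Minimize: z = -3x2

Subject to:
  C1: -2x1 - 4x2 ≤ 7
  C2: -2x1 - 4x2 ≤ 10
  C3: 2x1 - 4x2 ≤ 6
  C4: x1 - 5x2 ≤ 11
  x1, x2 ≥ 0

Unbounded (objective can decrease without bound)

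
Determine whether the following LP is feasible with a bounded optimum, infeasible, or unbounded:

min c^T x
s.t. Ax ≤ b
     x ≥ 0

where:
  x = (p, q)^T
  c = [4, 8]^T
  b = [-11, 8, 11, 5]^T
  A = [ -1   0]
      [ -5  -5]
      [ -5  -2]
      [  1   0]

Infeasible (no feasible solution exists)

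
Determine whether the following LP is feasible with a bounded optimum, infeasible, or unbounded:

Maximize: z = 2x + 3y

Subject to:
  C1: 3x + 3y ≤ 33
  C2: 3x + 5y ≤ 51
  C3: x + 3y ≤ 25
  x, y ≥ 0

Feasible with a bounded optimal solution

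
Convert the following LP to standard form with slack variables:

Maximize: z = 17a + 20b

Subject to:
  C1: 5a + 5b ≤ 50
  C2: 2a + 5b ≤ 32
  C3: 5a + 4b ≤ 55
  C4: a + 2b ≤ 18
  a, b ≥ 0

max z = 17a + 20b

s.t.
  5a + 5b + s1 = 50
  2a + 5b + s2 = 32
  5a + 4b + s3 = 55
  a + 2b + s4 = 18
  a, b, s1, s2, s3, s4 ≥ 0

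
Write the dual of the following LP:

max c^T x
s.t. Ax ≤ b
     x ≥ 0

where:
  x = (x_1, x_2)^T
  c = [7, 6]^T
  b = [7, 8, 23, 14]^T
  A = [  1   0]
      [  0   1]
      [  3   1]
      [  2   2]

Primal max cᵀx s.t. Ax ≤ b, x ≥ 0  →  Dual min bᵀy s.t. Aᵀy ≥ c, y ≥ 0.

Minimize: z = 7y1 + 8y2 + 23y3 + 14y4

Subject to:
  y1 + 3y3 + 2y4 ≥ 7
  y2 + y3 + 2y4 ≥ 6
  y1, y2, y3, y4 ≥ 0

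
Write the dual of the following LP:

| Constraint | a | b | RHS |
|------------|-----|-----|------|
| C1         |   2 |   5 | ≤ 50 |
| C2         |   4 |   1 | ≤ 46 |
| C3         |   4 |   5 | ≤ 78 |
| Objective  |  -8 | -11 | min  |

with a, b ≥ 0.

Primal min cᵀx s.t. Ax ≤ b, x ≥ 0  →  Dual max −bᵀy s.t. Aᵀy ≥ −c, y ≥ 0.

Maximize: z = -50y1 - 46y2 - 78y3

Subject to:
  2y1 + 4y2 + 4y3 ≥ 8
  5y1 + y2 + 5y3 ≥ 11
  y1, y2, y3 ≥ 0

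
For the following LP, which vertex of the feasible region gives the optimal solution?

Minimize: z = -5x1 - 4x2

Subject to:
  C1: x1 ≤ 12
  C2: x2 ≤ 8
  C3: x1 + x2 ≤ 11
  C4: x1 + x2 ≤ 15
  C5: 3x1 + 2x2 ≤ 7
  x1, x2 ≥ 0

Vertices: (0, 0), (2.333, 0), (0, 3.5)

Evaluate the objective at each vertex of the feasible region:
  z(0, 0) = 0
  z(2.333, 0) = -11.67
  z(0, 3.5) = -14  ←
The minimum is at x1 = 0, x2 = 3.5.

(0, 3.5)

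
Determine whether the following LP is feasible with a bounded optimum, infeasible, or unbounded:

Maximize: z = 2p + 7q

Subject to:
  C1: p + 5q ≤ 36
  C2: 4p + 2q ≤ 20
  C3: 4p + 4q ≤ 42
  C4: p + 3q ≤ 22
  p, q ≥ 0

Feasible with a bounded optimal solution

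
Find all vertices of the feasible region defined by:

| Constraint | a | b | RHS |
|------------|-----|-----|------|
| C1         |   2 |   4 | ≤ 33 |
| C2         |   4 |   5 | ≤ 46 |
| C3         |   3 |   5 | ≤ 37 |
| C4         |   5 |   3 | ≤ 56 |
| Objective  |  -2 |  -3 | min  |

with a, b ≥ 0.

(0, 0), (11.2, 0), (10.92, 0.4615), (9, 2), (0, 7.4)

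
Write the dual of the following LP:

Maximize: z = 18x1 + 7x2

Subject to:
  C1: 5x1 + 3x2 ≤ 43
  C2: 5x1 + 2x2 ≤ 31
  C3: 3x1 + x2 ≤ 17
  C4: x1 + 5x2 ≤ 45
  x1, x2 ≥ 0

Primal max cᵀx s.t. Ax ≤ b, x ≥ 0  →  Dual min bᵀy s.t. Aᵀy ≥ c, y ≥ 0.

Minimize: z = 43y1 + 31y2 + 17y3 + 45y4

Subject to:
  5y1 + 5y2 + 3y3 + y4 ≥ 18
  3y1 + 2y2 + y3 + 5y4 ≥ 7
  y1, y2, y3, y4 ≥ 0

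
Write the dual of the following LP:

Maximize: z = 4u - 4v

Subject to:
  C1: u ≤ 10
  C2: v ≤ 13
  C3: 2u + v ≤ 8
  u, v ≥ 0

Primal max cᵀx s.t. Ax ≤ b, x ≥ 0  →  Dual min bᵀy s.t. Aᵀy ≥ c, y ≥ 0.

Minimize: z = 10y1 + 13y2 + 8y3

Subject to:
  y1 + 2y3 ≥ 4
  y2 + y3 ≥ -4
  y1, y2, y3 ≥ 0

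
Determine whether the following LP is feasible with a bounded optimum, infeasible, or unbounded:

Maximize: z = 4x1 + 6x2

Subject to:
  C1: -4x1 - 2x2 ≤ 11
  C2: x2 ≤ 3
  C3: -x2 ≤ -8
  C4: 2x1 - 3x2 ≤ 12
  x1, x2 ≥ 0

Infeasible (no feasible solution exists)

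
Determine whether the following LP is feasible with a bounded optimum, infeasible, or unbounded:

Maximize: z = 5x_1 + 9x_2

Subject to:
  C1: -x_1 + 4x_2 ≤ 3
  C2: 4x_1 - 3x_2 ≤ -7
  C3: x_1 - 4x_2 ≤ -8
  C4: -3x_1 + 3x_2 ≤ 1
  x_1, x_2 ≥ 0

Infeasible (no feasible solution exists)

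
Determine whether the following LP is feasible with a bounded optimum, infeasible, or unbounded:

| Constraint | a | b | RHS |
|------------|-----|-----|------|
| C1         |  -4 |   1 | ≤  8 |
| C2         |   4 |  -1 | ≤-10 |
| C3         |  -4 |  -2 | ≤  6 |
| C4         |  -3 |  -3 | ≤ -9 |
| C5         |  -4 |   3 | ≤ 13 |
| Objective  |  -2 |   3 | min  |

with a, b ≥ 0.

Infeasible (no feasible solution exists)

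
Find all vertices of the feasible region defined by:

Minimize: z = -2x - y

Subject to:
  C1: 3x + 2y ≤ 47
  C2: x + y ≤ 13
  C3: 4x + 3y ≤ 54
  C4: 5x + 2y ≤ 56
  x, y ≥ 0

(0, 0), (11.2, 0), (10, 3), (0, 13)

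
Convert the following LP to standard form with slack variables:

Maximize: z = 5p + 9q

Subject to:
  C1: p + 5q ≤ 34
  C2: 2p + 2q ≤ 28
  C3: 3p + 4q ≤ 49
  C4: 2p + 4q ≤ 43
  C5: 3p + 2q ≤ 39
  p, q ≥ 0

max z = 5p + 9q

s.t.
  p + 5q + s1 = 34
  2p + 2q + s2 = 28
  3p + 4q + s3 = 49
  2p + 4q + s4 = 43
  3p + 2q + s5 = 39
  p, q, s1, s2, s3, s4, s5 ≥ 0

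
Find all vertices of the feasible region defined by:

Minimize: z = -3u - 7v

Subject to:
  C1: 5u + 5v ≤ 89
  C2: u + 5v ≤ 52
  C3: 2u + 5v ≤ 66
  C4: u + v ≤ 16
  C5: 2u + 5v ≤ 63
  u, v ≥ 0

(0, 0), (16, 0), (7, 9), (0, 10.4)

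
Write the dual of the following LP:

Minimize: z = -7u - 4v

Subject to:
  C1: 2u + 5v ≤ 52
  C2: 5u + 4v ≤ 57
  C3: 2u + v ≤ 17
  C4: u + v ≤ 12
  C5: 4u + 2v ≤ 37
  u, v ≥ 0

Primal min cᵀx s.t. Ax ≤ b, x ≥ 0  →  Dual max −bᵀy s.t. Aᵀy ≥ −c, y ≥ 0.

Maximize: z = -52y1 - 57y2 - 17y3 - 12y4 - 37y5

Subject to:
  2y1 + 5y2 + 2y3 + y4 + 4y5 ≥ 7
  5y1 + 4y2 + y3 + y4 + 2y5 ≥ 4
  y1, y2, y3, y4, y5 ≥ 0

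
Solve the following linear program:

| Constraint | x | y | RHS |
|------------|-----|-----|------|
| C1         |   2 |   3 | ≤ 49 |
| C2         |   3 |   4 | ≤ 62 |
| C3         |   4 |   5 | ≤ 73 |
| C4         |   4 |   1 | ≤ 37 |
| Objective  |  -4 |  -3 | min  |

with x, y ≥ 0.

Evaluate the objective at each vertex of the feasible region:
  z(0, 0) = 0
  z(9.25, 0) = -37
  z(7, 9) = -55  ←
  z(0, 14.6) = -43.8
The minimum is at x = 7, y = 9.

x = 7, y = 9, z = -55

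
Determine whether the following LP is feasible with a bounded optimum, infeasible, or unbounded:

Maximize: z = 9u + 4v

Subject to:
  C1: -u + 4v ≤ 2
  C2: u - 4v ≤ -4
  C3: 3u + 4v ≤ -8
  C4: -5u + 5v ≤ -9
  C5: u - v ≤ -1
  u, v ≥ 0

Infeasible (no feasible solution exists)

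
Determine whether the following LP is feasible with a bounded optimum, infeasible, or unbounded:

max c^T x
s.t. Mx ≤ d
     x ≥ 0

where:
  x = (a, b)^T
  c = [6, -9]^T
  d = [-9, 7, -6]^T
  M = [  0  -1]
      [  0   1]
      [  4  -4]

Infeasible (no feasible solution exists)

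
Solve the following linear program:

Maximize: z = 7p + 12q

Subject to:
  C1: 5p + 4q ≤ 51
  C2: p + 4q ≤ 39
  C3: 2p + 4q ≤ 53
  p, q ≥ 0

Evaluate the objective at each vertex of the feasible region:
  z(0, 0) = 0
  z(10.2, 0) = 71.4
  z(3, 9) = 129  ←
  z(0, 9.75) = 117
The maximum is at p = 3, q = 9.

p = 3, q = 9, z = 129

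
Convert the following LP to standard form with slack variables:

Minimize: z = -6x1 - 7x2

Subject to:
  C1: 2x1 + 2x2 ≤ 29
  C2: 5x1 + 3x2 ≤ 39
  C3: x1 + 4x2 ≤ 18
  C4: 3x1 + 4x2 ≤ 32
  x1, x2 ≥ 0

min z = -6x1 - 7x2

s.t.
  2x1 + 2x2 + s1 = 29
  5x1 + 3x2 + s2 = 39
  x1 + 4x2 + s3 = 18
  3x1 + 4x2 + s4 = 32
  x1, x2, s1, s2, s3, s4 ≥ 0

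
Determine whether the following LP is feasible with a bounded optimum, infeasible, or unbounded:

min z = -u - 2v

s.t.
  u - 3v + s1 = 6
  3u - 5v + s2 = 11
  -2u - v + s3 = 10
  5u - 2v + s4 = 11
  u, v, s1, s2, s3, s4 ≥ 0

Unbounded (objective can decrease without bound)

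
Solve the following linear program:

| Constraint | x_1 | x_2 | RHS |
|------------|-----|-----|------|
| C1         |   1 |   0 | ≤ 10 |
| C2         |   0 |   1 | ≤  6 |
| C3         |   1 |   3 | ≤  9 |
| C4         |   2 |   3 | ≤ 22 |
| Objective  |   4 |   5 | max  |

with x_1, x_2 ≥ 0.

Evaluate the objective at each vertex of the feasible region:
  z(0, 0) = 0
  z(9, 0) = 36  ←
  z(0, 3) = 15
The maximum is at x_1 = 9, x_2 = 0.

x_1 = 9, x_2 = 0, z = 36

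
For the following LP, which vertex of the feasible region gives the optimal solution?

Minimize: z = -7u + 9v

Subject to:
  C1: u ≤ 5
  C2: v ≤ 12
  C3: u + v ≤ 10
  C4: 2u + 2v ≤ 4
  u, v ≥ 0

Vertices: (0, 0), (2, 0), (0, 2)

Evaluate the objective at each vertex of the feasible region:
  z(0, 0) = 0
  z(2, 0) = -14  ←
  z(0, 2) = 18
The minimum is at u = 2, v = 0.

(2, 0)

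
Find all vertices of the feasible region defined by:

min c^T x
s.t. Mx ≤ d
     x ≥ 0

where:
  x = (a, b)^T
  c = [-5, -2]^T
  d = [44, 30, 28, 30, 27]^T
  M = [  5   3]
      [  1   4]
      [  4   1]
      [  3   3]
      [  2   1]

(0, 0), (7, 0), (6, 4), (3.333, 6.667), (0, 7.5)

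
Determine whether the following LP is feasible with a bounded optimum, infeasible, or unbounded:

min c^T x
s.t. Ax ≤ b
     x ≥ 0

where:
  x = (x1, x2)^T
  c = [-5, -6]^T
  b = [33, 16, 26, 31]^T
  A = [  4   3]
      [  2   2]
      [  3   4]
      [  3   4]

Feasible with a bounded optimal solution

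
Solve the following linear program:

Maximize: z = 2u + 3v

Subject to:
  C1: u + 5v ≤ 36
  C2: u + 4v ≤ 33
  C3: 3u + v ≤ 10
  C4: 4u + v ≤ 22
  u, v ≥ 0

Evaluate the objective at each vertex of the feasible region:
  z(0, 0) = 0
  z(3.333, 0) = 6.667
  z(1, 7) = 23  ←
  z(0, 7.2) = 21.6
The maximum is at u = 1, v = 7.

u = 1, v = 7, z = 23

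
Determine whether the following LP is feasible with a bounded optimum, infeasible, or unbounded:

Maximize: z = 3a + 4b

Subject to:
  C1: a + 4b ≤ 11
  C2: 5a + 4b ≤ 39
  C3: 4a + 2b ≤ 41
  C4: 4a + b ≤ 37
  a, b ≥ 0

Feasible with a bounded optimal solution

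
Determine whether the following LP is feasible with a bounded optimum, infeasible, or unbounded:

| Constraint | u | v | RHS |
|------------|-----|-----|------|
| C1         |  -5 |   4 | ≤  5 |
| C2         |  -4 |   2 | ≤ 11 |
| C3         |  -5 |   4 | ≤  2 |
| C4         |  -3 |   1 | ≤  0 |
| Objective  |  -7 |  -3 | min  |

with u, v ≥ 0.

Unbounded (objective can decrease without bound)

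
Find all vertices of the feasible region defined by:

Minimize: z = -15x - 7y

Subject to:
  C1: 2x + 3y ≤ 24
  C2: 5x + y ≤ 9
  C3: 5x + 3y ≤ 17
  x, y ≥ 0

(0, 0), (1.8, 0), (1, 4), (0, 5.667)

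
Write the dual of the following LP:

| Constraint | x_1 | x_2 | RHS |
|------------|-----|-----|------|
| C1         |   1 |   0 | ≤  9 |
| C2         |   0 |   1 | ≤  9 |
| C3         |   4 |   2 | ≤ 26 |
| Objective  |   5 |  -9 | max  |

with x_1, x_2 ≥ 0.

Primal max cᵀx s.t. Ax ≤ b, x ≥ 0  →  Dual min bᵀy s.t. Aᵀy ≥ c, y ≥ 0.

Minimize: z = 9y1 + 9y2 + 26y3

Subject to:
  y1 + 4y3 ≥ 5
  y2 + 2y3 ≥ -9
  y1, y2, y3 ≥ 0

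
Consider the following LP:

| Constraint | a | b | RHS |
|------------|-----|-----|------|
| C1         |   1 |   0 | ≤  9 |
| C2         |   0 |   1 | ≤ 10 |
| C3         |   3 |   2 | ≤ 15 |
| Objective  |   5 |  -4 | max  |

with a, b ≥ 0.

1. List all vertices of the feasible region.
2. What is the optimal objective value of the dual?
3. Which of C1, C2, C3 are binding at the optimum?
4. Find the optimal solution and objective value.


1. (0, 0), (5, 0), (0, 7.5)
2. 25
3. C3
4. a = 5, b = 0, z = 25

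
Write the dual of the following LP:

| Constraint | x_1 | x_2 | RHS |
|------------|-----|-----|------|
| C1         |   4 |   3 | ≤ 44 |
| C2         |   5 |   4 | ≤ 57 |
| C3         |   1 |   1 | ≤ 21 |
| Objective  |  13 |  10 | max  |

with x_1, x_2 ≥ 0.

Primal max cᵀx s.t. Ax ≤ b, x ≥ 0  →  Dual min bᵀy s.t. Aᵀy ≥ c, y ≥ 0.

Minimize: z = 44y1 + 57y2 + 21y3

Subject to:
  4y1 + 5y2 + y3 ≥ 13
  3y1 + 4y2 + y3 ≥ 10
  y1, y2, y3 ≥ 0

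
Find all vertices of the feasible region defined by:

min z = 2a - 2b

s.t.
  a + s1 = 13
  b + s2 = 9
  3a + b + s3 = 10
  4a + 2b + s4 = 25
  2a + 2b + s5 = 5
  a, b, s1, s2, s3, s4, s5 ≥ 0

(0, 0), (2.5, 0), (0, 2.5)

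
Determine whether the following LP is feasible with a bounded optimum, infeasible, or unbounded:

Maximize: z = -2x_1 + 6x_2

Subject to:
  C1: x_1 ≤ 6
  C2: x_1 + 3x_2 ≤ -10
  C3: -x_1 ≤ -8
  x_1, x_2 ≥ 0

Infeasible (no feasible solution exists)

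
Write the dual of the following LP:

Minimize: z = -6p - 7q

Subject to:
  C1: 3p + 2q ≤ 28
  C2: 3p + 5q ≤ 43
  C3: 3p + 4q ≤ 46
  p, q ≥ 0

Primal min cᵀx s.t. Ax ≤ b, x ≥ 0  →  Dual max −bᵀy s.t. Aᵀy ≥ −c, y ≥ 0.

Maximize: z = -28y1 - 43y2 - 46y3

Subject to:
  3y1 + 3y2 + 3y3 ≥ 6
  2y1 + 5y2 + 4y3 ≥ 7
  y1, y2, y3 ≥ 0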